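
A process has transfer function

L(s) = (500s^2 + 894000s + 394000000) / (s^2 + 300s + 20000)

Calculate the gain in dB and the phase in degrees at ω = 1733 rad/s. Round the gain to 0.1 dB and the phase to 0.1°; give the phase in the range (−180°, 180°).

56.0 dB, -44.6°

Substitute s = j1733:
Numerator: 500(j1733)^2 + 894000(j1733) + 394000000 = -1107644500 + j1549302000
Denominator: (j1733)^2 + 300(j1733) + 20000 = -2983289 + j519900
|N| = √(1107644500² + 1549302000²) ≈ 1.9045e+09, ∠N ≈ 125.56°
|D| = √(2983289² + 519900²) ≈ 3.0283e+06, ∠D ≈ 170.11°
|L| = 1.9045e+09 / 3.0283e+06 ≈ 628.9
Gain = 20 log₁₀(628.9) ≈ 55.97 dB
∠L = 125.56° − 170.11° = -44.55°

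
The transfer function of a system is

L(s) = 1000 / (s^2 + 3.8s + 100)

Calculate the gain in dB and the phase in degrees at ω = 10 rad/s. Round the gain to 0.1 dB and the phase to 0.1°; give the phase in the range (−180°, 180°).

28.4 dB, -90.0°

At s = jω = j10:
quadratic: (j10)² + 3.8·j10 + 100 = 0 + j38 → |·| ≈ 38, ∠ ≈ 90.00°
|L| = 1000 / 38 ≈ 26.316
Gain = 20 log₁₀(26.316) ≈ 28.40 dB
∠L = 0.00° − 90.00° = -90.00°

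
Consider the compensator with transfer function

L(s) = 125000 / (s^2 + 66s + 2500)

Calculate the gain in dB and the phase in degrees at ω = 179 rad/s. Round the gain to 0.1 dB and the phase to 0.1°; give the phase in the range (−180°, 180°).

At s = jω = j179:
quadratic: (j179)² + 66·j179 + 2500 = -29541 + j11814 → |·| ≈ 31816, ∠ ≈ 158.20°
|L| = 125000 / 31816 ≈ 3.9288
Gain = 20 log₁₀(3.9288) ≈ 11.89 dB
∠L = 0.00° − 158.20° = -158.20°

11.9 dB, -158.2°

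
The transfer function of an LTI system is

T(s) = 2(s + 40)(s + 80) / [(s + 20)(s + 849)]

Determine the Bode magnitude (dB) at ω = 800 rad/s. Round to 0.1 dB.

At s = jω = j800:
zero (s+40): 40 + j800 → |·| = √(40²+800²) = √641600 ≈ 801, ∠ = arctan(800/40) ≈ 87.14°
zero (s+80): 80 + j800 → |·| = √(80²+800²) = √646400 ≈ 803.99, ∠ = arctan(800/80) ≈ 84.29°
pole (s+20): 20 + j800 → |·| = √(20²+800²) = √640400 ≈ 800.25, ∠ = arctan(800/20) ≈ 88.57°
pole (s+849): 849 + j800 → |·| = √(849²+800²) = √1360801 ≈ 1166.5, ∠ = arctan(800/849) ≈ 43.30°
|T| = 2 · 6.44e+05 / 9.3349e+05 ≈ 1.3798
Gain = 20 log₁₀(1.3798) ≈ 2.80 dB

2.8 dB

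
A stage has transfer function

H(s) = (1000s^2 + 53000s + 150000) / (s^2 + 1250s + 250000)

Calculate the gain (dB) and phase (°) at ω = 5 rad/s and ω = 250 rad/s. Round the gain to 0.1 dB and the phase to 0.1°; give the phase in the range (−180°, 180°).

ω = 5: 1.4 dB, 63.3°; ω = 250: 44.9 dB, 109.0°

Substitute s = j5:
Numerator: 1000(j5)^2 + 53000(j5) + 150000 = 125000 + j265000
Denominator: (j5)^2 + 1250(j5) + 250000 = 249975 + j6250
|N| = √(125000² + 265000²) ≈ 2.93e+05, ∠N ≈ 64.75°
|D| = √(249975² + 6250²) ≈ 2.5005e+05, ∠D ≈ 1.43°
|H| = 2.93e+05 / 2.5005e+05 ≈ 1.1718
Gain = 20 log₁₀(1.1718) ≈ 1.38 dB
∠H = 64.75° − 1.43° = 63.32°

Substitute s = j250:
Numerator: 1000(j250)^2 + 53000(j250) + 150000 = -62350000 + j13250000
Denominator: (j250)^2 + 1250(j250) + 250000 = 187500 + j312500
|N| = √(62350000² + 13250000²) ≈ 6.3742e+07, ∠N ≈ 168.00°
|D| = √(187500² + 312500²) ≈ 3.6443e+05, ∠D ≈ 59.04°
|H| = 6.3742e+07 / 3.6443e+05 ≈ 174.91
Gain = 20 log₁₀(174.91) ≈ 44.86 dB
∠H = 168.00° − 59.04° = 108.96°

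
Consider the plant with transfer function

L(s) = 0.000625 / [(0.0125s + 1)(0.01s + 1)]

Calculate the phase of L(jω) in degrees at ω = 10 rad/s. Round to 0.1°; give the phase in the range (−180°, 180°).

-12.8°

At ω = 10 rad/s:
pole (1 + j10·0.0125) = 1 + j0.125 → |·| ≈ 1.0078, ∠ ≈ 7.13°
pole (1 + j10·0.01) = 1 + j0.1 → |·| ≈ 1.005, ∠ ≈ 5.71°
∠L = (0°) − (7.13° + 5.71°) = -12.84°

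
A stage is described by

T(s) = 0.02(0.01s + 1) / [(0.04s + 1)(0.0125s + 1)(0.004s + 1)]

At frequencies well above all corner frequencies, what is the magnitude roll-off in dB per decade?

Each pole contributes −20 dB/decade at high frequency; each zero contributes +20 dB/decade.
Net: 1 zero(s) − 3 pole(s) → -40 dB/decade.

-40 dB/decade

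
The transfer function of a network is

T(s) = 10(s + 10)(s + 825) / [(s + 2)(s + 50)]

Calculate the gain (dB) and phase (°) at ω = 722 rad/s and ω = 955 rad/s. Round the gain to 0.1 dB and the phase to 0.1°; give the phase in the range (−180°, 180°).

ω = 722: 23.6 dB, -45.5°; ω = 955: 22.4 dB, -38.3°

At s = jω = j722:
zero (s+10): 10 + j722 → |·| = √(10²+722²) = √521384 ≈ 722.07, ∠ = arctan(722/10) ≈ 89.21°
zero (s+825): 825 + j722 → |·| = √(825²+722²) = √1201909 ≈ 1096.3, ∠ = arctan(722/825) ≈ 41.19°
pole (s+2): 2 + j722 → |·| = √(2²+722²) = √521288 ≈ 722, ∠ = arctan(722/2) ≈ 89.84°
pole (s+50): 50 + j722 → |·| = √(50²+722²) = √523784 ≈ 723.73, ∠ = arctan(722/50) ≈ 86.04°
|T| = 10 · 7.9161e+05 / 5.2253e+05 ≈ 15.15
Gain = 20 log₁₀(15.15) ≈ 23.61 dB
∠T = 130.40° − 175.88° = -45.48°

At s = jω = j955:
zero (s+10): 10 + j955 → |·| = √(10²+955²) = √912125 ≈ 955.05, ∠ = arctan(955/10) ≈ 89.40°
zero (s+825): 825 + j955 → |·| = √(825²+955²) = √1592650 ≈ 1262, ∠ = arctan(955/825) ≈ 49.18°
pole (s+2): 2 + j955 → |·| = √(2²+955²) = √912029 ≈ 955, ∠ = arctan(955/2) ≈ 89.88°
pole (s+50): 50 + j955 → |·| = √(50²+955²) = √914525 ≈ 956.31, ∠ = arctan(955/50) ≈ 87.00°
|T| = 10 · 1.2053e+06 / 9.1328e+05 ≈ 13.197
Gain = 20 log₁₀(13.197) ≈ 22.41 dB
∠T = 138.58° − 176.88° = -38.30°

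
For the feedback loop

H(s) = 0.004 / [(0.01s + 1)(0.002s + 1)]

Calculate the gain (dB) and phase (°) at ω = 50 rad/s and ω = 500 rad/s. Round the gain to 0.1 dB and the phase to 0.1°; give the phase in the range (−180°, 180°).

ω = 50: -49.0 dB, -32.3°; ω = 500: -65.1 dB, -123.7°

At ω = 50 rad/s:
pole (1 + j50·0.01) = 1 + j0.5 → |·| ≈ 1.118, ∠ ≈ 26.57°
pole (1 + j50·0.002) = 1 + j0.1 → |·| ≈ 1.005, ∠ ≈ 5.71°
|H| = 0.004 · 1 / (1.118 · 1.005) ≈ 0.00356
Gain = 20 log₁₀(0.00356) ≈ -48.97 dB
∠H = (0°) − (26.57° + 5.71°) = -32.28°

At ω = 500 rad/s:
pole (1 + j500·0.01) = 1 + j5 → |·| ≈ 5.099, ∠ ≈ 78.69°
pole (1 + j500·0.002) = 1 + j1 → |·| ≈ 1.4142, ∠ ≈ 45.00°
|H| = 0.004 · 1 / (5.099 · 1.4142) ≈ 0.00055471
Gain = 20 log₁₀(0.00055471) ≈ -65.12 dB
∠H = (0°) − (78.69° + 45.00°) = -123.69°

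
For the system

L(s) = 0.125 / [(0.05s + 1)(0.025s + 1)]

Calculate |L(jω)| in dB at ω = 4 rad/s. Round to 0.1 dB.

-18.3 dB

At ω = 4 rad/s:
pole (1 + j4·0.05) = 1 + j0.2 → |·| ≈ 1.0198, ∠ ≈ 11.31°
pole (1 + j4·0.025) = 1 + j0.1 → |·| ≈ 1.005, ∠ ≈ 5.71°
|L| = 0.125 · 1 / (1.0198 · 1.005) ≈ 0.12196
Gain = 20 log₁₀(0.12196) ≈ -18.28 dB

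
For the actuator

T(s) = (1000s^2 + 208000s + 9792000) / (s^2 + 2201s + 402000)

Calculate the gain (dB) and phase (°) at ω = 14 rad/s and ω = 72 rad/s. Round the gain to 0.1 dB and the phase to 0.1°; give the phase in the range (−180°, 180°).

Substitute s = j14:
Numerator: 1000(j14)^2 + 208000(j14) + 9792000 = 9596000 + j2912000
Denominator: (j14)^2 + 2201(j14) + 402000 = 401804 + j30814
|N| = √(9596000² + 2912000²) ≈ 1.0028e+07, ∠N ≈ 16.88°
|D| = √(401804² + 30814²) ≈ 4.0298e+05, ∠D ≈ 4.39°
|T| = 1.0028e+07 / 4.0298e+05 ≈ 24.885
Gain = 20 log₁₀(24.885) ≈ 27.92 dB
∠T = 16.88° − 4.39° = 12.49°

Substitute s = j72:
Numerator: 1000(j72)^2 + 208000(j72) + 9792000 = 4608000 + j14976000
Denominator: (j72)^2 + 2201(j72) + 402000 = 396816 + j158472
|N| = √(4608000² + 14976000²) ≈ 1.5669e+07, ∠N ≈ 72.90°
|D| = √(396816² + 158472²) ≈ 4.2729e+05, ∠D ≈ 21.77°
|T| = 1.5669e+07 / 4.2729e+05 ≈ 36.671
Gain = 20 log₁₀(36.671) ≈ 31.29 dB
∠T = 72.90° − 21.77° = 51.13°

ω = 14: 27.9 dB, 12.5°; ω = 72: 31.3 dB, 51.1°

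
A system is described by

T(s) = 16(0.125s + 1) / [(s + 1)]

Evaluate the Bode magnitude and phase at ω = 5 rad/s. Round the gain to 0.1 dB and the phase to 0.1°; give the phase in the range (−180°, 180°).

11.4 dB, -46.7°

At ω = 5 rad/s:
zero (1 + j5·0.125) = 1 + j0.625 → |·| ≈ 1.1792, ∠ ≈ 32.01°
pole (1 + j5·1) = 1 + j5 → |·| ≈ 5.099, ∠ ≈ 78.69°
|T| = 16 · 1.1792 / (5.099) ≈ 3.7002
Gain = 20 log₁₀(3.7002) ≈ 11.36 dB
∠T = (32.01°) − (78.69°) = -46.68°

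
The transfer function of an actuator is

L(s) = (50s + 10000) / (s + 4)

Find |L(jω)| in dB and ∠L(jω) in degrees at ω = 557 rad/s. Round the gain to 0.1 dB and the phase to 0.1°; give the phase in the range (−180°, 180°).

34.5 dB, -19.3°

Substitute s = j557:
Numerator: 50(j557) + 10000 = 10000 + j27850
Denominator: (j557) + 4 = 4 + j557
|N| = √(10000² + 27850²) ≈ 29591, ∠N ≈ 70.25°
|D| = √(4² + 557²) ≈ 557.01, ∠D ≈ 89.59°
|L| = 29591 / 557.01 ≈ 53.125
Gain = 20 log₁₀(53.125) ≈ 34.51 dB
∠L = 70.25° − 89.59° = -19.34°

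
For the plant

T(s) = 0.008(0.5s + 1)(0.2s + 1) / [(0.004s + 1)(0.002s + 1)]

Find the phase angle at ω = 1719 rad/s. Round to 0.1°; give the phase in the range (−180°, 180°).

24.3°

At ω = 1719 rad/s:
zero (1 + j1719·0.5) = 1 + j859.5 → |·| ≈ 859.5, ∠ ≈ 89.93°
zero (1 + j1719·0.2) = 1 + j343.8 → |·| ≈ 343.8, ∠ ≈ 89.83°
pole (1 + j1719·0.004) = 1 + j6.876 → |·| ≈ 6.9483, ∠ ≈ 81.73°
pole (1 + j1719·0.002) = 1 + j3.438 → |·| ≈ 3.5805, ∠ ≈ 73.78°
∠T = (89.93° + 89.83°) − (81.73° + 73.78°) = 24.25°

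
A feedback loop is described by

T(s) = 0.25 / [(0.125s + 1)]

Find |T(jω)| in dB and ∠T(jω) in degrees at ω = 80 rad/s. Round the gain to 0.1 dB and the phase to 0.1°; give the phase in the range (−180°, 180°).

At ω = 80 rad/s:
pole (1 + j80·0.125) = 1 + j10 → |·| ≈ 10.05, ∠ ≈ 84.29°
|T| = 0.25 · 1 / (10.05) ≈ 0.024876
Gain = 20 log₁₀(0.024876) ≈ -32.08 dB
∠T = (0°) − (84.29°) = -84.29°

-32.1 dB, -84.3°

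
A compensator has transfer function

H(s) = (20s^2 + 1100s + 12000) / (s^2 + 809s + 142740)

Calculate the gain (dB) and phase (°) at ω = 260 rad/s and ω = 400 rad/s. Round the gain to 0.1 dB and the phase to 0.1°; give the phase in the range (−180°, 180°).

Substitute s = j260:
Numerator: 20(j260)^2 + 1100(j260) + 12000 = -1340000 + j286000
Denominator: (j260)^2 + 809(j260) + 142740 = 75140 + j210340
|N| = √(1340000² + 286000²) ≈ 1.3702e+06, ∠N ≈ 167.95°
|D| = √(75140² + 210340²) ≈ 2.2336e+05, ∠D ≈ 70.34°
|H| = 1.3702e+06 / 2.2336e+05 ≈ 6.1345
Gain = 20 log₁₀(6.1345) ≈ 15.76 dB
∠H = 167.95° − 70.34° = 97.61°

Substitute s = j400:
Numerator: 20(j400)^2 + 1100(j400) + 12000 = -3188000 + j440000
Denominator: (j400)^2 + 809(j400) + 142740 = -17260 + j323600
|N| = √(3188000² + 440000²) ≈ 3.2182e+06, ∠N ≈ 172.14°
|D| = √(17260² + 323600²) ≈ 3.2406e+05, ∠D ≈ 93.05°
|H| = 3.2182e+06 / 3.2406e+05 ≈ 9.9309
Gain = 20 log₁₀(9.9309) ≈ 19.94 dB
∠H = 172.14° − 93.05° = 79.09°

ω = 260: 15.8 dB, 97.6°; ω = 400: 19.9 dB, 79.1°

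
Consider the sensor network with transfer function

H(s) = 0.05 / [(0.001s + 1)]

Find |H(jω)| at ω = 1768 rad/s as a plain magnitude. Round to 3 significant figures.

0.0246

At ω = 1768 rad/s:
pole (1 + j1768·0.001) = 1 + j1.768 → |·| ≈ 2.0312, ∠ ≈ 60.51°
|H| = 0.05 · 1 / (2.0312) ≈ 0.024616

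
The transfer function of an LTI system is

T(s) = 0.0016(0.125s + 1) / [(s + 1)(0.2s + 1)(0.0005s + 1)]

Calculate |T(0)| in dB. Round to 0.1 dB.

-55.9 dB

T(0) = 0.0016 · 1 / 1 = 0.0016
20 log₁₀(0.0016) ≈ -55.92 dB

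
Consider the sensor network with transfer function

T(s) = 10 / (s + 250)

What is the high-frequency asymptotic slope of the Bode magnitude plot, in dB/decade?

-20 dB/decade

Each pole contributes −20 dB/decade at high frequency; each zero contributes +20 dB/decade.
Net: 0 zero(s) − 1 pole(s) → -20 dB/decade.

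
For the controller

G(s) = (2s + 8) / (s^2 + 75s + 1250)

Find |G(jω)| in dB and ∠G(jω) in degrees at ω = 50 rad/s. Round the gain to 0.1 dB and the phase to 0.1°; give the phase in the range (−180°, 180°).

-31.9 dB, -23.0°

Substitute s = j50:
Numerator: 2(j50) + 8 = 8 + j100
Denominator: (j50)^2 + 75(j50) + 1250 = -1250 + j3750
|N| = √(8² + 100²) ≈ 100.32, ∠N ≈ 85.43°
|D| = √(1250² + 3750²) ≈ 3952.8, ∠D ≈ 108.43°
|G| = 100.32 / 3952.8 ≈ 0.025379
Gain = 20 log₁₀(0.025379) ≈ -31.91 dB
∠G = 85.43° − 108.43° = -23.00°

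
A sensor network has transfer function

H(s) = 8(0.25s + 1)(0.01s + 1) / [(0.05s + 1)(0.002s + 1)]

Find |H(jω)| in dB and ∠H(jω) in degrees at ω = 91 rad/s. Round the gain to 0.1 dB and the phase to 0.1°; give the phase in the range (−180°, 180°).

34.3 dB, 41.9°

At ω = 91 rad/s:
zero (1 + j91·0.25) = 1 + j22.75 → |·| ≈ 22.772, ∠ ≈ 87.48°
zero (1 + j91·0.01) = 1 + j0.91 → |·| ≈ 1.3521, ∠ ≈ 42.30°
pole (1 + j91·0.05) = 1 + j4.55 → |·| ≈ 4.6586, ∠ ≈ 77.60°
pole (1 + j91·0.002) = 1 + j0.182 → |·| ≈ 1.0164, ∠ ≈ 10.31°
|H| = 8 · 22.772 · 1.3521 / (4.6586 · 1.0164) ≈ 52.021
Gain = 20 log₁₀(52.021) ≈ 34.32 dB
∠H = (87.48° + 42.30°) − (77.60° + 10.31°) = 41.87°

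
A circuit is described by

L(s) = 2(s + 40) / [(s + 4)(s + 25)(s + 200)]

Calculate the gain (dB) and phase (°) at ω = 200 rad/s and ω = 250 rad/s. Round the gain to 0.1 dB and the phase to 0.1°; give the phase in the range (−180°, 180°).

At s = jω = j200:
zero (s+40): 40 + j200 → |·| = √(40²+200²) = √41600 ≈ 203.96, ∠ = arctan(200/40) ≈ 78.69°
pole (s+4): 4 + j200 → |·| = √(4²+200²) = √40016 ≈ 200.04, ∠ = arctan(200/4) ≈ 88.85°
pole (s+25): 25 + j200 → |·| = √(25²+200²) = √40625 ≈ 201.56, ∠ = arctan(200/25) ≈ 82.87°
pole (s+200): 200 + j200 → |·| = √(200²+200²) = √80000 ≈ 282.84, ∠ = arctan(200/200) ≈ 45.00°
|L| = 2 · 203.96 / 1.1404e+07 ≈ 3.577e-05
Gain = 20 log₁₀(3.577e-05) ≈ -88.93 dB
∠L = 78.69° − 216.72° = -138.03°

At s = jω = j250:
zero (s+40): 40 + j250 → |·| = √(40²+250²) = √64100 ≈ 253.18, ∠ = arctan(250/40) ≈ 80.91°
pole (s+4): 4 + j250 → |·| = √(4²+250²) = √62516 ≈ 250.03, ∠ = arctan(250/4) ≈ 89.08°
pole (s+25): 25 + j250 → |·| = √(25²+250²) = √63125 ≈ 251.25, ∠ = arctan(250/25) ≈ 84.29°
pole (s+200): 200 + j250 → |·| = √(200²+250²) = √102500 ≈ 320.16, ∠ = arctan(250/200) ≈ 51.34°
|L| = 2 · 253.18 / 2.0112e+07 ≈ 2.5177e-05
Gain = 20 log₁₀(2.5177e-05) ≈ -91.98 dB
∠L = 80.91° − 224.71° = -143.80°

ω = 200: -88.9 dB, -138.0°; ω = 250: -92.0 dB, -143.8°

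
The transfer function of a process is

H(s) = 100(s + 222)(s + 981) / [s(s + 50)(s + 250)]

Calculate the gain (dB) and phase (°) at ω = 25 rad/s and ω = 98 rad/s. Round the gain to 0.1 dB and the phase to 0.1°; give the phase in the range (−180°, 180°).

ω = 25: 35.9 dB, -114.4°; ω = 98: 18.3 dB, -144.9°

At s = jω = j25:
zero (s+222): 222 + j25 → |·| = √(222²+25²) = √49909 ≈ 223.4, ∠ = arctan(25/222) ≈ 6.43°
zero (s+981): 981 + j25 → |·| = √(981²+25²) = √962986 ≈ 981.32, ∠ = arctan(25/981) ≈ 1.46°
pole (s+50): 50 + j25 → |·| = √(50²+25²) = √3125 ≈ 55.902, ∠ = arctan(25/50) ≈ 26.57°
pole (s+250): 250 + j25 → |·| = √(250²+25²) = √63125 ≈ 251.25, ∠ = arctan(25/250) ≈ 5.71°
pole at origin: |s| = 25, ∠ = 90.00° (in denominator)
|H| = 100 · 2.1923e+05 / 3.5113e+05 ≈ 62.436
Gain = 20 log₁₀(62.436) ≈ 35.91 dB
∠H = 7.89° − 122.28° = -114.39°

At s = jω = j98:
zero (s+222): 222 + j98 → |·| = √(222²+98²) = √58888 ≈ 242.67, ∠ = arctan(98/222) ≈ 23.82°
zero (s+981): 981 + j98 → |·| = √(981²+98²) = √971965 ≈ 985.88, ∠ = arctan(98/981) ≈ 5.70°
pole (s+50): 50 + j98 → |·| = √(50²+98²) = √12104 ≈ 110.02, ∠ = arctan(98/50) ≈ 62.97°
pole (s+250): 250 + j98 → |·| = √(250²+98²) = √72104 ≈ 268.52, ∠ = arctan(98/250) ≈ 21.41°
pole at origin: |s| = 98, ∠ = 90.00° (in denominator)
|H| = 100 · 2.3924e+05 / 2.8952e+06 ≈ 8.2633
Gain = 20 log₁₀(8.2633) ≈ 18.34 dB
∠H = 29.52° − 174.38° = -144.86°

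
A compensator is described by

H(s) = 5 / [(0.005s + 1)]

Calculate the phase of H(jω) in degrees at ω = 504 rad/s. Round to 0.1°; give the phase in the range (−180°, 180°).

-68.4°

At ω = 504 rad/s:
pole (1 + j504·0.005) = 1 + j2.52 → |·| ≈ 2.7112, ∠ ≈ 68.36°
∠H = (0°) − (68.36°) = -68.36°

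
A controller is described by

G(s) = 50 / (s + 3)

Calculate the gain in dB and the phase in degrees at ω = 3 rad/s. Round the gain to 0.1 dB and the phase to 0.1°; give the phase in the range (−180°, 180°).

Substitute s = j3:
Numerator: 50 = 50 + j0
Denominator: (j3) + 3 = 3 + j3
|N| = √(50² + 0²) ≈ 50, ∠N ≈ 0.00°
|D| = √(3² + 3²) ≈ 4.2426, ∠D ≈ 45.00°
|G| = 50 / 4.2426 ≈ 11.785
Gain = 20 log₁₀(11.785) ≈ 21.43 dB
∠G = 0.00° − 45.00° = -45.00°

21.4 dB, -45.0°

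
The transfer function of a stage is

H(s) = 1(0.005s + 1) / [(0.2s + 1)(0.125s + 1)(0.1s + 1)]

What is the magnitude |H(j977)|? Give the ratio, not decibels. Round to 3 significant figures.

2.14e-06

At ω = 977 rad/s:
zero (1 + j977·0.005) = 1 + j4.885 → |·| ≈ 4.9863, ∠ ≈ 78.43°
pole (1 + j977·0.2) = 1 + j195.4 → |·| ≈ 195.4, ∠ ≈ 89.71°
pole (1 + j977·0.125) = 1 + j122.125 → |·| ≈ 122.13, ∠ ≈ 89.53°
pole (1 + j977·0.1) = 1 + j97.7 → |·| ≈ 97.705, ∠ ≈ 89.41°
|H| = 1 · 4.9863 / (195.4 · 122.13 · 97.705) ≈ 2.1385e-06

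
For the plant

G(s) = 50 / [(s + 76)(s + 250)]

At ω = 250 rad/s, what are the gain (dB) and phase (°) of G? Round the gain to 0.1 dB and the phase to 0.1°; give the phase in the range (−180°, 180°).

At s = jω = j250:
pole (s+76): 76 + j250 → |·| = √(76²+250²) = √68276 ≈ 261.3, ∠ = arctan(250/76) ≈ 73.09°
pole (s+250): 250 + j250 → |·| = √(250²+250²) = √125000 ≈ 353.55, ∠ = arctan(250/250) ≈ 45.00°
|G| = 50 / 92383 ≈ 0.00054123
Gain = 20 log₁₀(0.00054123) ≈ -65.33 dB
∠G = 0.00° − 118.09° = -118.09°

-65.3 dB, -118.1°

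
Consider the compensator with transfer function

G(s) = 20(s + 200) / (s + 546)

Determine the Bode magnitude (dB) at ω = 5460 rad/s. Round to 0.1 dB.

At s = jω = j5460:
zero (s+200): 200 + j5460 → |·| = √(200²+5460²) = √29851600 ≈ 5463.7, ∠ = arctan(5460/200) ≈ 87.90°
pole (s+546): 546 + j5460 → |·| = √(546²+5460²) = √30109716 ≈ 5487.2, ∠ = arctan(5460/546) ≈ 84.29°
|G| = 20 · 5463.7 / 5487.2 ≈ 19.914
Gain = 20 log₁₀(19.914) ≈ 25.98 dB

26.0 dB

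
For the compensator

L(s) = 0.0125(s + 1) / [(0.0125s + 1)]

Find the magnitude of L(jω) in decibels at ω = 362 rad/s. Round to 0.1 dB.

At ω = 362 rad/s:
zero (1 + j362·1) = 1 + j362 → |·| ≈ 362, ∠ ≈ 89.84°
pole (1 + j362·0.0125) = 1 + j4.525 → |·| ≈ 4.6342, ∠ ≈ 77.54°
|L| = 0.0125 · 362 / (4.6342) ≈ 0.97644
Gain = 20 log₁₀(0.97644) ≈ -0.21 dB

-0.2 dB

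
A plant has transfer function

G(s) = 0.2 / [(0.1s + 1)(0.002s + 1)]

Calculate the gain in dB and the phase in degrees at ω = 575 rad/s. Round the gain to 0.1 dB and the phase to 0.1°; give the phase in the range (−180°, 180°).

At ω = 575 rad/s:
pole (1 + j575·0.1) = 1 + j57.5 → |·| ≈ 57.509, ∠ ≈ 89.00°
pole (1 + j575·0.002) = 1 + j1.15 → |·| ≈ 1.524, ∠ ≈ 48.99°
|G| = 0.2 · 1 / (57.509 · 1.524) ≈ 0.002282
Gain = 20 log₁₀(0.002282) ≈ -52.83 dB
∠G = (0°) − (89.00° + 48.99°) = -137.99°

-52.8 dB, -138.0°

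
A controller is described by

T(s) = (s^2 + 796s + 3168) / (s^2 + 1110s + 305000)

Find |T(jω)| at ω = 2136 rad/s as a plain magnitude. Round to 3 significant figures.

Substitute s = j2136:
Numerator: (j2136)^2 + 796(j2136) + 3168 = -4559328 + j1700256
Denominator: (j2136)^2 + 1110(j2136) + 305000 = -4257496 + j2370960
|N| = √(4559328² + 1700256²) ≈ 4.866e+06, ∠N ≈ 159.55°
|D| = √(4257496² + 2370960²) ≈ 4.8732e+06, ∠D ≈ 150.89°
|T| = 4.866e+06 / 4.8732e+06 ≈ 0.99852

0.999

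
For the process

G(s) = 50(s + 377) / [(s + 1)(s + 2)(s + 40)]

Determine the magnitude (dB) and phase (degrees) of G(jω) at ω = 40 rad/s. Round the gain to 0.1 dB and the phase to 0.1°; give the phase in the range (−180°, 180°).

-13.6 dB, 145.4°

At s = jω = j40:
zero (s+377): 377 + j40 → |·| = √(377²+40²) = √143729 ≈ 379.12, ∠ = arctan(40/377) ≈ 6.06°
pole (s+1): 1 + j40 → |·| = √(1²+40²) = √1601 ≈ 40.012, ∠ = arctan(40/1) ≈ 88.57°
pole (s+2): 2 + j40 → |·| = √(2²+40²) = √1604 ≈ 40.05, ∠ = arctan(40/2) ≈ 87.14°
pole (s+40): 40 + j40 → |·| = √(40²+40²) = √3200 ≈ 56.569, ∠ = arctan(40/40) ≈ 45.00°
|G| = 50 · 379.12 / 90651 ≈ 0.20911
Gain = 20 log₁₀(0.20911) ≈ -13.59 dB
∠G = 6.06° − 220.71° = -214.65° ≡ 145.35° (principal value)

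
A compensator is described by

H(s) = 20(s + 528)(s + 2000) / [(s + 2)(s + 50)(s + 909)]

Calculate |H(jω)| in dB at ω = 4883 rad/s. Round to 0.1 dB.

At s = jω = j4883:
zero (s+528): 528 + j4883 → |·| = √(528²+4883²) = √24122473 ≈ 4911.5, ∠ = arctan(4883/528) ≈ 83.83°
zero (s+2000): 2000 + j4883 → |·| = √(2000²+4883²) = √27843689 ≈ 5276.7, ∠ = arctan(4883/2000) ≈ 67.73°
pole (s+2): 2 + j4883 → |·| = √(2²+4883²) = √23843693 ≈ 4883, ∠ = arctan(4883/2) ≈ 89.98°
pole (s+50): 50 + j4883 → |·| = √(50²+4883²) = √23846189 ≈ 4883.3, ∠ = arctan(4883/50) ≈ 89.41°
pole (s+909): 909 + j4883 → |·| = √(909²+4883²) = √24669970 ≈ 4966.9, ∠ = arctan(4883/909) ≈ 79.45°
|H| = 20 · 2.5917e+07 / 1.1844e+11 ≈ 0.0043764
Gain = 20 log₁₀(0.0043764) ≈ -47.18 dB

-47.2 dB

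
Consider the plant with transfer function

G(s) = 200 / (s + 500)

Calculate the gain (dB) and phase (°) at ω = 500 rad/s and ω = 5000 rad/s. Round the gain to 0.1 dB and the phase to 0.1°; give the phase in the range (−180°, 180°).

At s = jω = j500:
pole (s+500): 500 + j500 → |·| = √(500²+500²) = √500000 ≈ 707.11, ∠ = arctan(500/500) ≈ 45.00°
|G| = 200 / 707.11 ≈ 0.28284
Gain = 20 log₁₀(0.28284) ≈ -10.97 dB
∠G = 0.00° − 45.00° = -45.00°

At s = jω = j5000:
pole (s+500): 500 + j5000 → |·| = √(500²+5000²) = √25250000 ≈ 5024.9, ∠ = arctan(5000/500) ≈ 84.29°
|G| = 200 / 5024.9 ≈ 0.039802
Gain = 20 log₁₀(0.039802) ≈ -28.00 dB
∠G = 0.00° − 84.29° = -84.29°

ω = 500: -11.0 dB, -45.0°; ω = 5000: -28.0 dB, -84.3°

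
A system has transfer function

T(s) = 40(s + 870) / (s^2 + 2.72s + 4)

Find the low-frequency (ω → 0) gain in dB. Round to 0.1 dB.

T(0) = 40·870 / 4 = 8700
20 log₁₀(8700) ≈ 78.79 dB

78.8 dB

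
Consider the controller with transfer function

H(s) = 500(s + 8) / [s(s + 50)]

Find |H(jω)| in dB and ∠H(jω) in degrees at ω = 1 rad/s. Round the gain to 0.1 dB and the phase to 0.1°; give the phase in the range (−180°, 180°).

38.1 dB, -84.0°

At s = jω = j1:
zero (s+8): 8 + j1 → |·| = √(8²+1²) = √65 ≈ 8.0623, ∠ = arctan(1/8) ≈ 7.13°
pole (s+50): 50 + j1 → |·| = √(50²+1²) = √2501 ≈ 50.01, ∠ = arctan(1/50) ≈ 1.15°
pole at origin: |s| = 1, ∠ = 90.00° (in denominator)
|H| = 500 · 8.0623 / 50.01 ≈ 80.607
Gain = 20 log₁₀(80.607) ≈ 38.13 dB
∠H = 7.13° − 91.15° = -84.02°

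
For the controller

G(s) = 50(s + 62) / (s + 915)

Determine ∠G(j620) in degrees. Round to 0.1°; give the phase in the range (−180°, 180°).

At s = jω = j620:
zero (s+62): 62 + j620 → |·| = √(62²+620²) = √388244 ≈ 623.09, ∠ = arctan(620/62) ≈ 84.29°
pole (s+915): 915 + j620 → |·| = √(915²+620²) = √1221625 ≈ 1105.3, ∠ = arctan(620/915) ≈ 34.12°
∠G = 84.29° − 34.12° = 50.17°

50.2°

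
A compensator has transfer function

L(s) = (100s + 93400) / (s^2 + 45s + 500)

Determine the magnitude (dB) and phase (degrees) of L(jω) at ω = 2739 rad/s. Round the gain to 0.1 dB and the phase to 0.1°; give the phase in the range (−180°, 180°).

-28.3 dB, -107.9°

Substitute s = j2739:
Numerator: 100(j2739) + 93400 = 93400 + j273900
Denominator: (j2739)^2 + 45(j2739) + 500 = -7501621 + j123255
|N| = √(93400² + 273900²) ≈ 2.8939e+05, ∠N ≈ 71.17°
|D| = √(7501621² + 123255²) ≈ 7.5026e+06, ∠D ≈ 179.06°
|L| = 2.8939e+05 / 7.5026e+06 ≈ 0.038572
Gain = 20 log₁₀(0.038572) ≈ -28.27 dB
∠L = 71.17° − 179.06° = -107.89°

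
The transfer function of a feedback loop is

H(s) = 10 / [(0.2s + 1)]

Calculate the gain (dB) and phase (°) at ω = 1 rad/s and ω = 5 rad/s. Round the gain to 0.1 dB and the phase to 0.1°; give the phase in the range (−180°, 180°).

At ω = 1 rad/s:
pole (1 + j1·0.2) = 1 + j0.2 → |·| ≈ 1.0198, ∠ ≈ 11.31°
|H| = 10 · 1 / (1.0198) ≈ 9.8058
Gain = 20 log₁₀(9.8058) ≈ 19.83 dB
∠H = (0°) − (11.31°) = -11.31°

At ω = 5 rad/s:
pole (1 + j5·0.2) = 1 + j1 → |·| ≈ 1.4142, ∠ ≈ 45.00°
|H| = 10 · 1 / (1.4142) ≈ 7.0711
Gain = 20 log₁₀(7.0711) ≈ 16.99 dB
∠H = (0°) − (45.00°) = -45.00°

ω = 1: 19.8 dB, -11.3°; ω = 5: 17.0 dB, -45.0°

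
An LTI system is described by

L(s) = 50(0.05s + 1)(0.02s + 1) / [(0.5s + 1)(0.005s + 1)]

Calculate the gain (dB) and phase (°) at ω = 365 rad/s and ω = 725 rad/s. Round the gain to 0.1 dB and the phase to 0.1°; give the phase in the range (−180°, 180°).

At ω = 365 rad/s:
zero (1 + j365·0.05) = 1 + j18.25 → |·| ≈ 18.277, ∠ ≈ 86.86°
zero (1 + j365·0.02) = 1 + j7.3 → |·| ≈ 7.3682, ∠ ≈ 82.20°
pole (1 + j365·0.5) = 1 + j182.5 → |·| ≈ 182.5, ∠ ≈ 89.69°
pole (1 + j365·0.005) = 1 + j1.825 → |·| ≈ 2.081, ∠ ≈ 61.28°
|L| = 50 · 18.277 · 7.3682 / (182.5 · 2.081) ≈ 17.73
Gain = 20 log₁₀(17.73) ≈ 24.97 dB
∠L = (86.86° + 82.20°) − (89.69° + 61.28°) = 18.09°

At ω = 725 rad/s:
zero (1 + j725·0.05) = 1 + j36.25 → |·| ≈ 36.264, ∠ ≈ 88.42°
zero (1 + j725·0.02) = 1 + j14.5 → |·| ≈ 14.534, ∠ ≈ 86.05°
pole (1 + j725·0.5) = 1 + j362.5 → |·| ≈ 362.5, ∠ ≈ 89.84°
pole (1 + j725·0.005) = 1 + j3.625 → |·| ≈ 3.7604, ∠ ≈ 74.58°
|L| = 50 · 36.264 · 14.534 / (362.5 · 3.7604) ≈ 19.333
Gain = 20 log₁₀(19.333) ≈ 25.73 dB
∠L = (88.42° + 86.05°) − (89.84° + 74.58°) = 10.05°

ω = 365: 25.0 dB, 18.1°; ω = 725: 25.7 dB, 10.1°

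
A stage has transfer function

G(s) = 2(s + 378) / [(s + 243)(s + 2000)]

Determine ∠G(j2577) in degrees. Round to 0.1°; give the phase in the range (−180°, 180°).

-55.1°

At s = jω = j2577:
zero (s+378): 378 + j2577 → |·| = √(378²+2577²) = √6783813 ≈ 2604.6, ∠ = arctan(2577/378) ≈ 81.66°
pole (s+243): 243 + j2577 → |·| = √(243²+2577²) = √6699978 ≈ 2588.4, ∠ = arctan(2577/243) ≈ 84.61°
pole (s+2000): 2000 + j2577 → |·| = √(2000²+2577²) = √10640929 ≈ 3262, ∠ = arctan(2577/2000) ≈ 52.19°
∠G = 81.66° − 136.80° = -55.14°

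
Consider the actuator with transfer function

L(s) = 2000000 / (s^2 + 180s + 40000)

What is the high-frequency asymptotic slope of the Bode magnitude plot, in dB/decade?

Each pole contributes −20 dB/decade at high frequency; each zero contributes +20 dB/decade.
Net: 0 zero(s) − 2 pole(s) → -40 dB/decade.

-40 dB/decade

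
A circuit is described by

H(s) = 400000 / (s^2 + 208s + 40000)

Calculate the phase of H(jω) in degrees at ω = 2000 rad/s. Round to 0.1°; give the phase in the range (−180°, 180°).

At s = jω = j2000:
quadratic: (j2000)² + 208·j2000 + 40000 = -3960000 + j416000 → |·| ≈ 3.9818e+06, ∠ ≈ 174.00°
∠H = 0.00° − 174.00° = -174.00°

-174.0°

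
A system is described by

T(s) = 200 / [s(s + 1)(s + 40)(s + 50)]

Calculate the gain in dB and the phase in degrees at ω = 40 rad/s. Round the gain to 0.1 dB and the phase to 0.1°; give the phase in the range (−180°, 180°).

-89.2 dB, 97.8°

At s = jω = j40:
pole (s+1): 1 + j40 → |·| = √(1²+40²) = √1601 ≈ 40.012, ∠ = arctan(40/1) ≈ 88.57°
pole (s+40): 40 + j40 → |·| = √(40²+40²) = √3200 ≈ 56.569, ∠ = arctan(40/40) ≈ 45.00°
pole (s+50): 50 + j40 → |·| = √(50²+40²) = √4100 ≈ 64.031, ∠ = arctan(40/50) ≈ 38.66°
pole at origin: |s| = 40, ∠ = 90.00° (in denominator)
|T| = 200 / 5.7972e+06 ≈ 3.4499e-05
Gain = 20 log₁₀(3.4499e-05) ≈ -89.24 dB
∠T = 0.00° − 262.23° = -262.23° ≡ 97.77° (principal value)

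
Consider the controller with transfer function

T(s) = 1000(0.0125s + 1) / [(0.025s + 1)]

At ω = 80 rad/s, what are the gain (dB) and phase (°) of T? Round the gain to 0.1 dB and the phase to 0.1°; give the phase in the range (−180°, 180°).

At ω = 80 rad/s:
zero (1 + j80·0.0125) = 1 + j1 → |·| ≈ 1.4142, ∠ ≈ 45.00°
pole (1 + j80·0.025) = 1 + j2 → |·| ≈ 2.2361, ∠ ≈ 63.43°
|T| = 1000 · 1.4142 / (2.2361) ≈ 632.44
Gain = 20 log₁₀(632.44) ≈ 56.02 dB
∠T = (45.00°) − (63.43°) = -18.43°

56.0 dB, -18.4°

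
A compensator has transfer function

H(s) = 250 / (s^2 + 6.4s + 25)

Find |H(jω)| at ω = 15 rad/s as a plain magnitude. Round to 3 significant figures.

1.13

At s = jω = j15:
quadratic: (j15)² + 6.4·j15 + 25 = -200 + j96 → |·| ≈ 221.85, ∠ ≈ 154.36°
|H| = 250 / 221.85 ≈ 1.1269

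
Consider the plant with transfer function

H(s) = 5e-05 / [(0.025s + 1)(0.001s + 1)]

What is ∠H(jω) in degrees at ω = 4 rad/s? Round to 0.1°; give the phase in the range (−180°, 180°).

At ω = 4 rad/s:
pole (1 + j4·0.025) = 1 + j0.1 → |·| ≈ 1.005, ∠ ≈ 5.71°
pole (1 + j4·0.001) = 1 + j0.004 → |·| ≈ 1, ∠ ≈ 0.23°
∠H = (0°) − (5.71° + 0.23°) = -5.94°

-5.9°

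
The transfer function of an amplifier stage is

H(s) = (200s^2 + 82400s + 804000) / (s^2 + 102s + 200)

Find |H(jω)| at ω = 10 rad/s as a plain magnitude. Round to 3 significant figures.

1.11e+03

Substitute s = j10:
Numerator: 200(j10)^2 + 82400(j10) + 804000 = 784000 + j824000
Denominator: (j10)^2 + 102(j10) + 200 = 100 + j1020
|N| = √(784000² + 824000²) ≈ 1.1374e+06, ∠N ≈ 46.42°
|D| = √(100² + 1020²) ≈ 1024.9, ∠D ≈ 84.40°
|H| = 1.1374e+06 / 1024.9 ≈ 1109.8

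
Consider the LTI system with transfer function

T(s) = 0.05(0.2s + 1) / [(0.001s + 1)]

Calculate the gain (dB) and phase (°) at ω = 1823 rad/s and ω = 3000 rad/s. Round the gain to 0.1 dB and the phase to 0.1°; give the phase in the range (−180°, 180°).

At ω = 1823 rad/s:
zero (1 + j1823·0.2) = 1 + j364.6 → |·| ≈ 364.6, ∠ ≈ 89.84°
pole (1 + j1823·0.001) = 1 + j1.823 → |·| ≈ 2.0793, ∠ ≈ 61.25°
|T| = 0.05 · 364.6 / (2.0793) ≈ 8.7674
Gain = 20 log₁₀(8.7674) ≈ 18.86 dB
∠T = (89.84°) − (61.25°) = 28.59°

At ω = 3000 rad/s:
zero (1 + j3000·0.2) = 1 + j600 → |·| ≈ 600, ∠ ≈ 89.90°
pole (1 + j3000·0.001) = 1 + j3 → |·| ≈ 3.1623, ∠ ≈ 71.57°
|T| = 0.05 · 600 / (3.1623) ≈ 9.4868
Gain = 20 log₁₀(9.4868) ≈ 19.54 dB
∠T = (89.90°) − (71.57°) = 18.33°

ω = 1823: 18.9 dB, 28.6°; ω = 3000: 19.5 dB, 18.3°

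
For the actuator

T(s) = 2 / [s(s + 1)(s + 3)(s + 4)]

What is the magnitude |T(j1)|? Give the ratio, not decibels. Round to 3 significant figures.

At s = jω = j1:
pole (s+1): 1 + j1 → |·| = √(1²+1²) = √2 ≈ 1.4142, ∠ = arctan(1/1) ≈ 45.00°
pole (s+3): 3 + j1 → |·| = √(3²+1²) = √10 ≈ 3.1623, ∠ = arctan(1/3) ≈ 18.43°
pole (s+4): 4 + j1 → |·| = √(4²+1²) = √17 ≈ 4.1231, ∠ = arctan(1/4) ≈ 14.04°
pole at origin: |s| = 1, ∠ = 90.00° (in denominator)
|T| = 2 / 18.439 ≈ 0.10847

0.108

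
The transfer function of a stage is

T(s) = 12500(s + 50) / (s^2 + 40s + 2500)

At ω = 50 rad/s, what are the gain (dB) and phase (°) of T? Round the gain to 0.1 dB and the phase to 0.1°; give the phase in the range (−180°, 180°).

52.9 dB, -45.0°

At s = jω = j50:
zero (s+50): 50 + j50 → |·| = √(50²+50²) = √5000 ≈ 70.711, ∠ = arctan(50/50) ≈ 45.00°
quadratic: (j50)² + 40·j50 + 2500 = 0 + j2000 → |·| ≈ 2000, ∠ ≈ 90.00°
|T| = 12500 · 70.711 / 2000 ≈ 441.94
Gain = 20 log₁₀(441.94) ≈ 52.91 dB
∠T = 45.00° − 90.00° = -45.00°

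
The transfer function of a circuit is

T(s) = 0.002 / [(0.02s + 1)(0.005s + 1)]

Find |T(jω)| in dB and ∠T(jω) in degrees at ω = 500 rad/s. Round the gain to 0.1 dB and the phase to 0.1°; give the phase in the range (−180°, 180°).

At ω = 500 rad/s:
pole (1 + j500·0.02) = 1 + j10 → |·| ≈ 10.05, ∠ ≈ 84.29°
pole (1 + j500·0.005) = 1 + j2.5 → |·| ≈ 2.6926, ∠ ≈ 68.20°
|T| = 0.002 · 1 / (10.05 · 2.6926) ≈ 7.3908e-05
Gain = 20 log₁₀(7.3908e-05) ≈ -82.63 dB
∠T = (0°) − (84.29° + 68.20°) = -152.49°

-82.6 dB, -152.5°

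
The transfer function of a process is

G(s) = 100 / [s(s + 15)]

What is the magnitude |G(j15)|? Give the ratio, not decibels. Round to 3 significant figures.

At s = jω = j15:
pole (s+15): 15 + j15 → |·| = √(15²+15²) = √450 ≈ 21.213, ∠ = arctan(15/15) ≈ 45.00°
pole at origin: |s| = 15, ∠ = 90.00° (in denominator)
|G| = 100 / 318.19 ≈ 0.31428

0.314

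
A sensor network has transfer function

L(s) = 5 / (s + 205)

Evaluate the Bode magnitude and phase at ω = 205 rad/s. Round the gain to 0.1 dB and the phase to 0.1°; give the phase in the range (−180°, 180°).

-35.3 dB, -45.0°

At s = jω = j205:
pole (s+205): 205 + j205 → |·| = √(205²+205²) = √84050 ≈ 289.91, ∠ = arctan(205/205) ≈ 45.00°
|L| = 5 / 289.91 ≈ 0.017247
Gain = 20 log₁₀(0.017247) ≈ -35.27 dB
∠L = 0.00° − 45.00° = -45.00°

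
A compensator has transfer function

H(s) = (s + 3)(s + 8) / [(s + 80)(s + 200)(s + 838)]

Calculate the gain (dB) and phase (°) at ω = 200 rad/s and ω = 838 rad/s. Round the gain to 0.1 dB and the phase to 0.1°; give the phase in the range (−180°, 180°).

ω = 200: -62.4 dB, 50.2°; ω = 838: -61.8 dB, -26.9°

At s = jω = j200:
zero (s+3): 3 + j200 → |·| = √(3²+200²) = √40009 ≈ 200.02, ∠ = arctan(200/3) ≈ 89.14°
zero (s+8): 8 + j200 → |·| = √(8²+200²) = √40064 ≈ 200.16, ∠ = arctan(200/8) ≈ 87.71°
pole (s+80): 80 + j200 → |·| = √(80²+200²) = √46400 ≈ 215.41, ∠ = arctan(200/80) ≈ 68.20°
pole (s+200): 200 + j200 → |·| = √(200²+200²) = √80000 ≈ 282.84, ∠ = arctan(200/200) ≈ 45.00°
pole (s+838): 838 + j200 → |·| = √(838²+200²) = √742244 ≈ 861.54, ∠ = arctan(200/838) ≈ 13.42°
|H| = 1 · 40036 / 5.2491e+07 ≈ 0.00076272
Gain = 20 log₁₀(0.00076272) ≈ -62.35 dB
∠H = 176.85° − 126.62° = 50.23°

At s = jω = j838:
zero (s+3): 3 + j838 → |·| = √(3²+838²) = √702253 ≈ 838.01, ∠ = arctan(838/3) ≈ 89.79°
zero (s+8): 8 + j838 → |·| = √(8²+838²) = √702308 ≈ 838.04, ∠ = arctan(838/8) ≈ 89.45°
pole (s+80): 80 + j838 → |·| = √(80²+838²) = √708644 ≈ 841.81, ∠ = arctan(838/80) ≈ 84.55°
pole (s+200): 200 + j838 → |·| = √(200²+838²) = √742244 ≈ 861.54, ∠ = arctan(838/200) ≈ 76.58°
pole (s+838): 838 + j838 → |·| = √(838²+838²) = √1404488 ≈ 1185.1, ∠ = arctan(838/838) ≈ 45.00°
|H| = 1 · 7.0229e+05 / 8.595e+08 ≈ 0.00081709
Gain = 20 log₁₀(0.00081709) ≈ -61.75 dB
∠H = 179.24° − 206.13° = -26.89°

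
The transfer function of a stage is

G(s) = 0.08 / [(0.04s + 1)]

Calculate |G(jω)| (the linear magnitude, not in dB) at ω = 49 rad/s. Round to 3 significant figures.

At ω = 49 rad/s:
pole (1 + j49·0.04) = 1 + j1.96 → |·| ≈ 2.2004, ∠ ≈ 62.97°
|G| = 0.08 · 1 / (2.2004) ≈ 0.036357

0.0364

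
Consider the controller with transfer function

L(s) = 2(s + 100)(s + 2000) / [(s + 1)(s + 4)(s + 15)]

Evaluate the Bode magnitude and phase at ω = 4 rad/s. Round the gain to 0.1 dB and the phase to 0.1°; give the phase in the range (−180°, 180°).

At s = jω = j4:
zero (s+100): 100 + j4 → |·| = √(100²+4²) = √10016 ≈ 100.08, ∠ = arctan(4/100) ≈ 2.29°
zero (s+2000): 2000 + j4 → |·| = √(2000²+4²) = √4000016 ≈ 2000, ∠ = arctan(4/2000) ≈ 0.11°
pole (s+1): 1 + j4 → |·| = √(1²+4²) = √17 ≈ 4.1231, ∠ = arctan(4/1) ≈ 75.96°
pole (s+4): 4 + j4 → |·| = √(4²+4²) = √32 ≈ 5.6569, ∠ = arctan(4/4) ≈ 45.00°
pole (s+15): 15 + j4 → |·| = √(15²+4²) = √241 ≈ 15.524, ∠ = arctan(4/15) ≈ 14.93°
|L| = 2 · 2.0016e+05 / 362.08 ≈ 1105.6
Gain = 20 log₁₀(1105.6) ≈ 60.87 dB
∠L = 2.40° − 135.89° = -133.49°

60.9 dB, -133.5°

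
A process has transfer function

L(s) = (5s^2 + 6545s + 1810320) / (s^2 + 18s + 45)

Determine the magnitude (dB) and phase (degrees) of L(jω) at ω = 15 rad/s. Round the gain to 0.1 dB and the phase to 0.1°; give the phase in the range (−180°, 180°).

Substitute s = j15:
Numerator: 5(j15)^2 + 6545(j15) + 1810320 = 1809195 + j98175
Denominator: (j15)^2 + 18(j15) + 45 = -180 + j270
|N| = √(1809195² + 98175²) ≈ 1.8119e+06, ∠N ≈ 3.11°
|D| = √(180² + 270²) ≈ 324.5, ∠D ≈ 123.69°
|L| = 1.8119e+06 / 324.5 ≈ 5583.7
Gain = 20 log₁₀(5583.7) ≈ 74.94 dB
∠L = 3.11° − 123.69° = -120.58°

74.9 dB, -120.6°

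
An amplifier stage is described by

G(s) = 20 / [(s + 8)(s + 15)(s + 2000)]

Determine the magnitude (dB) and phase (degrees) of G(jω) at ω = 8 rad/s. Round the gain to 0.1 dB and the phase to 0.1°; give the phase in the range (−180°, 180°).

-85.7 dB, -73.3°

At s = jω = j8:
pole (s+8): 8 + j8 → |·| = √(8²+8²) = √128 ≈ 11.314, ∠ = arctan(8/8) ≈ 45.00°
pole (s+15): 15 + j8 → |·| = √(15²+8²) = √289 ≈ 17, ∠ = arctan(8/15) ≈ 28.07°
pole (s+2000): 2000 + j8 → |·| = √(2000²+8²) = √4000064 ≈ 2000, ∠ = arctan(8/2000) ≈ 0.23°
|G| = 20 / 3.8468e+05 ≈ 5.1991e-05
Gain = 20 log₁₀(5.1991e-05) ≈ -85.68 dB
∠G = 0.00° − 73.30° = -73.30°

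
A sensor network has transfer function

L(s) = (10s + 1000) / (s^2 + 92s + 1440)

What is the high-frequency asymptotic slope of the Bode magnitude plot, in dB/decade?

-20 dB/decade

Each pole contributes −20 dB/decade at high frequency; each zero contributes +20 dB/decade.
Net: 1 zero(s) − 2 pole(s) → -20 dB/decade.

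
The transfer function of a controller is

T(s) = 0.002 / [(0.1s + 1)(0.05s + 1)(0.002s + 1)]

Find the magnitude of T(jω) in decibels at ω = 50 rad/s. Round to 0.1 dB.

At ω = 50 rad/s:
pole (1 + j50·0.1) = 1 + j5 → |·| ≈ 5.099, ∠ ≈ 78.69°
pole (1 + j50·0.05) = 1 + j2.5 → |·| ≈ 2.6926, ∠ ≈ 68.20°
pole (1 + j50·0.002) = 1 + j0.1 → |·| ≈ 1.005, ∠ ≈ 5.71°
|T| = 0.002 · 1 / (5.099 · 2.6926 · 1.005) ≈ 0.00014495
Gain = 20 log₁₀(0.00014495) ≈ -76.78 dB

-76.8 dB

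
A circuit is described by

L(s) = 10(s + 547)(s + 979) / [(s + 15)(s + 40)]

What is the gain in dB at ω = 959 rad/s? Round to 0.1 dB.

24.3 dB

At s = jω = j959:
zero (s+547): 547 + j959 → |·| = √(547²+959²) = √1218890 ≈ 1104, ∠ = arctan(959/547) ≈ 60.30°
zero (s+979): 979 + j959 → |·| = √(979²+959²) = √1878122 ≈ 1370.4, ∠ = arctan(959/979) ≈ 44.41°
pole (s+15): 15 + j959 → |·| = √(15²+959²) = √919906 ≈ 959.12, ∠ = arctan(959/15) ≈ 89.10°
pole (s+40): 40 + j959 → |·| = √(40²+959²) = √921281 ≈ 959.83, ∠ = arctan(959/40) ≈ 87.61°
|L| = 10 · 1.5129e+06 / 9.2059e+05 ≈ 16.434
Gain = 20 log₁₀(16.434) ≈ 24.31 dB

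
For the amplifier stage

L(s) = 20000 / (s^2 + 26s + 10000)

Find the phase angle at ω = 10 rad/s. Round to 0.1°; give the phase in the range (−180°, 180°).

-1.5°

At s = jω = j10:
quadratic: (j10)² + 26·j10 + 10000 = 9900 + j260 → |·| ≈ 9903.4, ∠ ≈ 1.50°
∠L = 0.00° − 1.50° = -1.50°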